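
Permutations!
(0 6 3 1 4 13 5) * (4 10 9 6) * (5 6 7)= (0 4 13 6 3 1 10 9 7 5)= [4, 10, 2, 1, 13, 0, 3, 5, 8, 7, 9, 11, 12, 6]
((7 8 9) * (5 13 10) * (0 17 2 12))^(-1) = (0 12 2 17)(5 10 13)(7 9 8)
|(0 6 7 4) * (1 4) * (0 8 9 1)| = 12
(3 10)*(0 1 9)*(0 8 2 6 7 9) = (0 1)(2 6 7 9 8)(3 10) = [1, 0, 6, 10, 4, 5, 7, 9, 2, 8, 3]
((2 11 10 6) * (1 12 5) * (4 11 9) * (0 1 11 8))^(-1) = (0 8 4 9 2 6 10 11 5 12 1)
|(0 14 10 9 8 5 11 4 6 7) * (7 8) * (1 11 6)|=|(0 14 10 9 7)(1 11 4)(5 6 8)|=15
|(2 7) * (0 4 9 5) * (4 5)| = |(0 5)(2 7)(4 9)| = 2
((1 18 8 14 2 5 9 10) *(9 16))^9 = (18)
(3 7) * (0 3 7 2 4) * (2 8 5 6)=(0 3 8 5 6 2 4)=[3, 1, 4, 8, 0, 6, 2, 7, 5]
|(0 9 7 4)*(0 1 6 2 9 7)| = 7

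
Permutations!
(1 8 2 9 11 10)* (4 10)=(1 8 2 9 11 4 10)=[0, 8, 9, 3, 10, 5, 6, 7, 2, 11, 1, 4]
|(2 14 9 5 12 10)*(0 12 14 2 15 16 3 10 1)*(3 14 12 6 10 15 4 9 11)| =40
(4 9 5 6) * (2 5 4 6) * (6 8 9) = (2 5)(4 6 8 9) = [0, 1, 5, 3, 6, 2, 8, 7, 9, 4]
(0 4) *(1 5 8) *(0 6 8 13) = (0 4 6 8 1 5 13) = [4, 5, 2, 3, 6, 13, 8, 7, 1, 9, 10, 11, 12, 0]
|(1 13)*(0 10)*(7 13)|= 6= |(0 10)(1 7 13)|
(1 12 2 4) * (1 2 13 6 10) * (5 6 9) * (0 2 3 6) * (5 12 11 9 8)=(0 2 4 3 6 10 1 11 9 12 13 8 5)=[2, 11, 4, 6, 3, 0, 10, 7, 5, 12, 1, 9, 13, 8]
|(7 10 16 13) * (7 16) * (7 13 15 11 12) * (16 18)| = 8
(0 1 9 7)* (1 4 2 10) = [4, 9, 10, 3, 2, 5, 6, 0, 8, 7, 1] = (0 4 2 10 1 9 7)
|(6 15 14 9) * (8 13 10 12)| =4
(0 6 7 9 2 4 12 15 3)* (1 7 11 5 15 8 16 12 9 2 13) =(0 6 11 5 15 3)(1 7 2 4 9 13)(8 16 12) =[6, 7, 4, 0, 9, 15, 11, 2, 16, 13, 10, 5, 8, 1, 14, 3, 12]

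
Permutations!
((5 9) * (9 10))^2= (5 9 10)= ((5 10 9))^2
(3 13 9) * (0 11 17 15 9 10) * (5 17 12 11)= (0 5 17 15 9 3 13 10)(11 12)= [5, 1, 2, 13, 4, 17, 6, 7, 8, 3, 0, 12, 11, 10, 14, 9, 16, 15]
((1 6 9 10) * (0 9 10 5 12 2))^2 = (0 5 2 9 12)(1 10 6)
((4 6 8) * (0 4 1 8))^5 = (0 6 4)(1 8)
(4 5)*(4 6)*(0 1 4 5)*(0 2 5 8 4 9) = (0 1 9)(2 5 6 8 4) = [1, 9, 5, 3, 2, 6, 8, 7, 4, 0]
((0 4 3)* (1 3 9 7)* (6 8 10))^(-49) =((0 4 9 7 1 3)(6 8 10))^(-49) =(0 3 1 7 9 4)(6 10 8)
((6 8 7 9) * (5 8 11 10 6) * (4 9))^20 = (6 10 11)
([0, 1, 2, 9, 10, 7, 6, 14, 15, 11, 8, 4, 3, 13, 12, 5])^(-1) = (3 12 14 7 5 15 8 10 4 11 9)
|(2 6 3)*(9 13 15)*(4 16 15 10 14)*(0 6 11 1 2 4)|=|(0 6 3 4 16 15 9 13 10 14)(1 2 11)|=30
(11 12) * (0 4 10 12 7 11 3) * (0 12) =(0 4 10)(3 12)(7 11) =[4, 1, 2, 12, 10, 5, 6, 11, 8, 9, 0, 7, 3]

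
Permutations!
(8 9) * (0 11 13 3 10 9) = (0 11 13 3 10 9 8) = [11, 1, 2, 10, 4, 5, 6, 7, 0, 8, 9, 13, 12, 3]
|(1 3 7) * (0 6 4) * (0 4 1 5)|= 6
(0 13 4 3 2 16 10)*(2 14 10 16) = (16)(0 13 4 3 14 10) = [13, 1, 2, 14, 3, 5, 6, 7, 8, 9, 0, 11, 12, 4, 10, 15, 16]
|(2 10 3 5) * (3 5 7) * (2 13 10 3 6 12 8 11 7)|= 30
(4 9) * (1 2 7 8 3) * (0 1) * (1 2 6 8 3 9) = [2, 6, 7, 0, 1, 5, 8, 3, 9, 4] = (0 2 7 3)(1 6 8 9 4)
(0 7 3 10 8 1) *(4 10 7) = (0 4 10 8 1)(3 7) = [4, 0, 2, 7, 10, 5, 6, 3, 1, 9, 8]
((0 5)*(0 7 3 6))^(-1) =(0 6 3 7 5)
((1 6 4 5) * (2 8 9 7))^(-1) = ((1 6 4 5)(2 8 9 7))^(-1) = (1 5 4 6)(2 7 9 8)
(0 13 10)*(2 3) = [13, 1, 3, 2, 4, 5, 6, 7, 8, 9, 0, 11, 12, 10] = (0 13 10)(2 3)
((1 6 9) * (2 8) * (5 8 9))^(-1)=(1 9 2 8 5 6)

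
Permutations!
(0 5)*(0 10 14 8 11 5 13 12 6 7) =[13, 1, 2, 3, 4, 10, 7, 0, 11, 9, 14, 5, 6, 12, 8] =(0 13 12 6 7)(5 10 14 8 11)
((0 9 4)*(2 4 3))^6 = ((0 9 3 2 4))^6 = (0 9 3 2 4)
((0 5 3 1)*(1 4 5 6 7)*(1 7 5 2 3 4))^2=(7)(0 5 2 1 6 4 3)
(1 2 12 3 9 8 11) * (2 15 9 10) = (1 15 9 8 11)(2 12 3 10) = [0, 15, 12, 10, 4, 5, 6, 7, 11, 8, 2, 1, 3, 13, 14, 9]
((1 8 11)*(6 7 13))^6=((1 8 11)(6 7 13))^6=(13)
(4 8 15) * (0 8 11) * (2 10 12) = (0 8 15 4 11)(2 10 12) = [8, 1, 10, 3, 11, 5, 6, 7, 15, 9, 12, 0, 2, 13, 14, 4]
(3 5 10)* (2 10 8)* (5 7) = (2 10 3 7 5 8) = [0, 1, 10, 7, 4, 8, 6, 5, 2, 9, 3]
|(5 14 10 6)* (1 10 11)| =6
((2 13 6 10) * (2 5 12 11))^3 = (2 10 11 6 12 13 5)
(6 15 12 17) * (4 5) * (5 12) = (4 12 17 6 15 5) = [0, 1, 2, 3, 12, 4, 15, 7, 8, 9, 10, 11, 17, 13, 14, 5, 16, 6]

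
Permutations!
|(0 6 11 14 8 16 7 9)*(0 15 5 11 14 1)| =|(0 6 14 8 16 7 9 15 5 11 1)| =11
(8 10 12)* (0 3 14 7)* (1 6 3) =(0 1 6 3 14 7)(8 10 12) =[1, 6, 2, 14, 4, 5, 3, 0, 10, 9, 12, 11, 8, 13, 7]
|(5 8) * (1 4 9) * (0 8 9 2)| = |(0 8 5 9 1 4 2)| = 7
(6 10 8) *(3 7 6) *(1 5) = (1 5)(3 7 6 10 8) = [0, 5, 2, 7, 4, 1, 10, 6, 3, 9, 8]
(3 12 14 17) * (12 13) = [0, 1, 2, 13, 4, 5, 6, 7, 8, 9, 10, 11, 14, 12, 17, 15, 16, 3] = (3 13 12 14 17)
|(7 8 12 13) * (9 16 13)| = |(7 8 12 9 16 13)| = 6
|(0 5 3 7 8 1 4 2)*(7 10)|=|(0 5 3 10 7 8 1 4 2)|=9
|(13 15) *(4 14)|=2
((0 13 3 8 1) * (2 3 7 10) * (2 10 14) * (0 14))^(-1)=((0 13 7)(1 14 2 3 8))^(-1)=(0 7 13)(1 8 3 2 14)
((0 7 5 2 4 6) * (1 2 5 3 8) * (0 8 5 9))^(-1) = ((0 7 3 5 9)(1 2 4 6 8))^(-1) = (0 9 5 3 7)(1 8 6 4 2)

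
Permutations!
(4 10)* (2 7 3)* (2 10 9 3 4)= (2 7 4 9 3 10)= [0, 1, 7, 10, 9, 5, 6, 4, 8, 3, 2]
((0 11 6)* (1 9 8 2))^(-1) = (0 6 11)(1 2 8 9)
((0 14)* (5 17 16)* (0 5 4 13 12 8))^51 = ((0 14 5 17 16 4 13 12 8))^51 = (0 13 17)(4 5 8)(12 16 14)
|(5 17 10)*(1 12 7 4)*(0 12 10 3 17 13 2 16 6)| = 22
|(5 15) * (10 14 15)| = |(5 10 14 15)| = 4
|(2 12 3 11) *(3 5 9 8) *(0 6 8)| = 9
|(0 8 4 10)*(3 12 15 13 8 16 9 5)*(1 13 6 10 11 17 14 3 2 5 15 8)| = |(0 16 9 15 6 10)(1 13)(2 5)(3 12 8 4 11 17 14)| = 42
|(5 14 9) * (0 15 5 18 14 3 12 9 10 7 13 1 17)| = 13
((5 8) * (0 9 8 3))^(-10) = (9)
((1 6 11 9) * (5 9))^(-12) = (1 5 6 9 11) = ((1 6 11 5 9))^(-12)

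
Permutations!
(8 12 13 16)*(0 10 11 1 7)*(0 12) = (0 10 11 1 7 12 13 16 8) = [10, 7, 2, 3, 4, 5, 6, 12, 0, 9, 11, 1, 13, 16, 14, 15, 8]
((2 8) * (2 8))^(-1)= (8)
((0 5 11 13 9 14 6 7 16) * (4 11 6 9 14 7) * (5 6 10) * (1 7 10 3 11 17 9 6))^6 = (0 7)(1 16)(3 17 13 10 6)(4 11 9 14 5)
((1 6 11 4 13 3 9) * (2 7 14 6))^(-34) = ((1 2 7 14 6 11 4 13 3 9))^(-34) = (1 4 7 3 6)(2 13 14 9 11)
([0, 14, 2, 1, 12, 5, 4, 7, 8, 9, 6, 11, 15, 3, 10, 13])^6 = (1 15 6)(3 12 10)(4 14 13)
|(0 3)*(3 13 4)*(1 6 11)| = 12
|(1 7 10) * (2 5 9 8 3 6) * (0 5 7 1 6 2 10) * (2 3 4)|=14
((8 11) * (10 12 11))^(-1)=(8 11 12 10)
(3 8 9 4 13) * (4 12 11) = (3 8 9 12 11 4 13) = [0, 1, 2, 8, 13, 5, 6, 7, 9, 12, 10, 4, 11, 3]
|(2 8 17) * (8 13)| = |(2 13 8 17)| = 4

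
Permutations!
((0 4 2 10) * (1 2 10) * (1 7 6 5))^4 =(0 4 10)(1 5 6 7 2)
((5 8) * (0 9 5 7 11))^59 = ((0 9 5 8 7 11))^59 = (0 11 7 8 5 9)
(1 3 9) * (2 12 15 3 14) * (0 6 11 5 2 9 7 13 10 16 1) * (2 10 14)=(0 6 11 5 10 16 1 2 12 15 3 7 13 14 9)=[6, 2, 12, 7, 4, 10, 11, 13, 8, 0, 16, 5, 15, 14, 9, 3, 1]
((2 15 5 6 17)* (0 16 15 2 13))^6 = (0 13 17 6 5 15 16)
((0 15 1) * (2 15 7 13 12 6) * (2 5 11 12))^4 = (0 15 13)(1 2 7)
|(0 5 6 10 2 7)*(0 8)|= 7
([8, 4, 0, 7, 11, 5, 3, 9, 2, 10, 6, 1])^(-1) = [2, 11, 8, 6, 1, 5, 10, 3, 0, 7, 9, 4]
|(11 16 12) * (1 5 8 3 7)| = 15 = |(1 5 8 3 7)(11 16 12)|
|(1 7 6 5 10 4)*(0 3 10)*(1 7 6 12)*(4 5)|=20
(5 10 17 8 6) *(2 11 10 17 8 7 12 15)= (2 11 10 8 6 5 17 7 12 15)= [0, 1, 11, 3, 4, 17, 5, 12, 6, 9, 8, 10, 15, 13, 14, 2, 16, 7]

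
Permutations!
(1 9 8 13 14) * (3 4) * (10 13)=(1 9 8 10 13 14)(3 4)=[0, 9, 2, 4, 3, 5, 6, 7, 10, 8, 13, 11, 12, 14, 1]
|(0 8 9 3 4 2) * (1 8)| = 7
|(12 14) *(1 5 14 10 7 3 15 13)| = 9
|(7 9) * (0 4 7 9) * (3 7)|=4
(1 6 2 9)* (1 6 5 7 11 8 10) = (1 5 7 11 8 10)(2 9 6) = [0, 5, 9, 3, 4, 7, 2, 11, 10, 6, 1, 8]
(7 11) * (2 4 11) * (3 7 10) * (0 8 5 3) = (0 8 5 3 7 2 4 11 10) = [8, 1, 4, 7, 11, 3, 6, 2, 5, 9, 0, 10]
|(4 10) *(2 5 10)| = 4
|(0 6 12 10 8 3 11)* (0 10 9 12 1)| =12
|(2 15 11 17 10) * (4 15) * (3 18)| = |(2 4 15 11 17 10)(3 18)| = 6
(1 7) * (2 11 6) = (1 7)(2 11 6) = [0, 7, 11, 3, 4, 5, 2, 1, 8, 9, 10, 6]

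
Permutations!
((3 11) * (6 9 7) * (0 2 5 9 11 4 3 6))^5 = ((0 2 5 9 7)(3 4)(6 11))^5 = (3 4)(6 11)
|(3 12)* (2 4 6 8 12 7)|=|(2 4 6 8 12 3 7)|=7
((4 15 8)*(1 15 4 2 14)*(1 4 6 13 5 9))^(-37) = (1 2 6 9 8 4 5 15 14 13)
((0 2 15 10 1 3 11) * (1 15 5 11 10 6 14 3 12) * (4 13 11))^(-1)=(0 11 13 4 5 2)(1 12)(3 14 6 15 10)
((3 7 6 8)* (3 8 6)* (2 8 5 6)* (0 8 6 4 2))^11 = ((0 8 5 4 2 6)(3 7))^11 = (0 6 2 4 5 8)(3 7)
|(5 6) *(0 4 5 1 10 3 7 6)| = |(0 4 5)(1 10 3 7 6)| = 15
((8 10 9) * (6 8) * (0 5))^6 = ((0 5)(6 8 10 9))^6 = (6 10)(8 9)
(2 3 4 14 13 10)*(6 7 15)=(2 3 4 14 13 10)(6 7 15)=[0, 1, 3, 4, 14, 5, 7, 15, 8, 9, 2, 11, 12, 10, 13, 6]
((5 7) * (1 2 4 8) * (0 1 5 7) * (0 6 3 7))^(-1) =(0 7 3 6 5 8 4 2 1)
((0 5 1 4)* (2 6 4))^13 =(0 5 1 2 6 4)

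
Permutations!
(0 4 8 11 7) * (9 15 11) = (0 4 8 9 15 11 7) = [4, 1, 2, 3, 8, 5, 6, 0, 9, 15, 10, 7, 12, 13, 14, 11]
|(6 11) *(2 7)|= 2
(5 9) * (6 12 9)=(5 6 12 9)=[0, 1, 2, 3, 4, 6, 12, 7, 8, 5, 10, 11, 9]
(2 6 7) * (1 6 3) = (1 6 7 2 3) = [0, 6, 3, 1, 4, 5, 7, 2]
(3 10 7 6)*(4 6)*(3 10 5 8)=(3 5 8)(4 6 10 7)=[0, 1, 2, 5, 6, 8, 10, 4, 3, 9, 7]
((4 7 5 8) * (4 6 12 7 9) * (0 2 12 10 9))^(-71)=((0 2 12 7 5 8 6 10 9 4))^(-71)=(0 4 9 10 6 8 5 7 12 2)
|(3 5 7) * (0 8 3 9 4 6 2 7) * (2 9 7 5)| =|(0 8 3 2 5)(4 6 9)| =15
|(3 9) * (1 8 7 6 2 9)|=|(1 8 7 6 2 9 3)|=7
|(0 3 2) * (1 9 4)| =|(0 3 2)(1 9 4)| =3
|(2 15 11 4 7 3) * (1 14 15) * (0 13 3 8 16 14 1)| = |(0 13 3 2)(4 7 8 16 14 15 11)| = 28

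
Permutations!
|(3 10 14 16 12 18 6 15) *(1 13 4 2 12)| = 12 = |(1 13 4 2 12 18 6 15 3 10 14 16)|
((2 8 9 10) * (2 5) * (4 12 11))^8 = (2 10 8 5 9)(4 11 12)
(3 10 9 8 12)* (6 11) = (3 10 9 8 12)(6 11) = [0, 1, 2, 10, 4, 5, 11, 7, 12, 8, 9, 6, 3]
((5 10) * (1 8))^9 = (1 8)(5 10)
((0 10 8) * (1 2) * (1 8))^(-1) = (0 8 2 1 10)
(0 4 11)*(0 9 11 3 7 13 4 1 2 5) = [1, 2, 5, 7, 3, 0, 6, 13, 8, 11, 10, 9, 12, 4] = (0 1 2 5)(3 7 13 4)(9 11)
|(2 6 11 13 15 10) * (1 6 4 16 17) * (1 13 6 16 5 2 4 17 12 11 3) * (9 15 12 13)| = 7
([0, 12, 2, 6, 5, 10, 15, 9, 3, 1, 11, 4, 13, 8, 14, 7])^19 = [0, 12, 2, 6, 11, 4, 15, 9, 3, 1, 5, 10, 13, 8, 14, 7]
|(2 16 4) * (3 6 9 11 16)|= |(2 3 6 9 11 16 4)|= 7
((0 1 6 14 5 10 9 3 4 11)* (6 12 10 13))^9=(0 1 12 10 9 3 4 11)(5 13 6 14)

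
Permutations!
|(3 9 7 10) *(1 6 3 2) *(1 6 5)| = |(1 5)(2 6 3 9 7 10)| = 6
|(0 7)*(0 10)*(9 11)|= |(0 7 10)(9 11)|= 6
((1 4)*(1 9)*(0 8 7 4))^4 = (0 9 7)(1 4 8)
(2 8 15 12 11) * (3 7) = (2 8 15 12 11)(3 7) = [0, 1, 8, 7, 4, 5, 6, 3, 15, 9, 10, 2, 11, 13, 14, 12]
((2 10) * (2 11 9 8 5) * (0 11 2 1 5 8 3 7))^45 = (11)(1 5)(2 10)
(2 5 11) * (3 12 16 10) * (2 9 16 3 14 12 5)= (3 5 11 9 16 10 14 12)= [0, 1, 2, 5, 4, 11, 6, 7, 8, 16, 14, 9, 3, 13, 12, 15, 10]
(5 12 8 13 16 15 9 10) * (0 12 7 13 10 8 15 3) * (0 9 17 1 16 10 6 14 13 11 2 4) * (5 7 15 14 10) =(0 12 14 13 5 15 17 1 16 3 9 8 6 10 7 11 2 4) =[12, 16, 4, 9, 0, 15, 10, 11, 6, 8, 7, 2, 14, 5, 13, 17, 3, 1]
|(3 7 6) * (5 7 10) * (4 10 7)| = 3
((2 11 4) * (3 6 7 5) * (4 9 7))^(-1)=(2 4 6 3 5 7 9 11)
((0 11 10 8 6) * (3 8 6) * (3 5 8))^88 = (11)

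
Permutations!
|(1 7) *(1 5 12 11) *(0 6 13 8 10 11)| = |(0 6 13 8 10 11 1 7 5 12)| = 10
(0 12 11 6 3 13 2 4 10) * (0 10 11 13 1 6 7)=(0 12 13 2 4 11 7)(1 6 3)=[12, 6, 4, 1, 11, 5, 3, 0, 8, 9, 10, 7, 13, 2]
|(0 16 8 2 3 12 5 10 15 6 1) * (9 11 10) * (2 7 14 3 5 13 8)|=30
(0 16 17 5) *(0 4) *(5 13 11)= (0 16 17 13 11 5 4)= [16, 1, 2, 3, 0, 4, 6, 7, 8, 9, 10, 5, 12, 11, 14, 15, 17, 13]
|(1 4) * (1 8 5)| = 4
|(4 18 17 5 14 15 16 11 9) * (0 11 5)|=|(0 11 9 4 18 17)(5 14 15 16)|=12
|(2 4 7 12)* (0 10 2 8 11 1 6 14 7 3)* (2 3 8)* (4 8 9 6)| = 30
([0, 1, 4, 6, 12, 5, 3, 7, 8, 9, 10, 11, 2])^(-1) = (2 12 4)(3 6)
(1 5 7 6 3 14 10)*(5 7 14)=(1 7 6 3 5 14 10)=[0, 7, 2, 5, 4, 14, 3, 6, 8, 9, 1, 11, 12, 13, 10]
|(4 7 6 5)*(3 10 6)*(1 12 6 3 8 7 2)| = |(1 12 6 5 4 2)(3 10)(7 8)| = 6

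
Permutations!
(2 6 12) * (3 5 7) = [0, 1, 6, 5, 4, 7, 12, 3, 8, 9, 10, 11, 2] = (2 6 12)(3 5 7)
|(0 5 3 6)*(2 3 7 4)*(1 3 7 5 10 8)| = 6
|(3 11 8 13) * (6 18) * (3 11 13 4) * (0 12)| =10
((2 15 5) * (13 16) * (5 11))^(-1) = ((2 15 11 5)(13 16))^(-1) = (2 5 11 15)(13 16)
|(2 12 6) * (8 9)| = |(2 12 6)(8 9)| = 6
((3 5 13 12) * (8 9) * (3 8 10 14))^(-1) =(3 14 10 9 8 12 13 5)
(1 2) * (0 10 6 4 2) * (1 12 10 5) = (0 5 1)(2 12 10 6 4) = [5, 0, 12, 3, 2, 1, 4, 7, 8, 9, 6, 11, 10]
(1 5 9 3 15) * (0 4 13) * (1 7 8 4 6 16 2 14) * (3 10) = [6, 5, 14, 15, 13, 9, 16, 8, 4, 10, 3, 11, 12, 0, 1, 7, 2] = (0 6 16 2 14 1 5 9 10 3 15 7 8 4 13)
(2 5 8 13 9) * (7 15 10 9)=[0, 1, 5, 3, 4, 8, 6, 15, 13, 2, 9, 11, 12, 7, 14, 10]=(2 5 8 13 7 15 10 9)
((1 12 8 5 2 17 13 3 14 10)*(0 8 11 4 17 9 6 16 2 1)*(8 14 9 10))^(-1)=((0 14 8 5 1 12 11 4 17 13 3 9 6 16 2 10))^(-1)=(0 10 2 16 6 9 3 13 17 4 11 12 1 5 8 14)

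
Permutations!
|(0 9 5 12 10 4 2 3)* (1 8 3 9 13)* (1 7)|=6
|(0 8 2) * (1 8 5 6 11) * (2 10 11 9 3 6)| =12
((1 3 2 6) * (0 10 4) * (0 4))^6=(10)(1 2)(3 6)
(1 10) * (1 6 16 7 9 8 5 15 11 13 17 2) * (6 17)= (1 10 17 2)(5 15 11 13 6 16 7 9 8)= [0, 10, 1, 3, 4, 15, 16, 9, 5, 8, 17, 13, 12, 6, 14, 11, 7, 2]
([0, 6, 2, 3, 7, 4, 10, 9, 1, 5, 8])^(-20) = (10)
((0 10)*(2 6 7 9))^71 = (0 10)(2 9 7 6)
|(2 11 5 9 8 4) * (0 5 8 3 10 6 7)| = |(0 5 9 3 10 6 7)(2 11 8 4)| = 28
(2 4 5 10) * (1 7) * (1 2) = [0, 7, 4, 3, 5, 10, 6, 2, 8, 9, 1] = (1 7 2 4 5 10)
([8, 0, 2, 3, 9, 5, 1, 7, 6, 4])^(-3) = [8, 0, 2, 3, 9, 5, 1, 7, 6, 4]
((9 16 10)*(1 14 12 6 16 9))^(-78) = (16)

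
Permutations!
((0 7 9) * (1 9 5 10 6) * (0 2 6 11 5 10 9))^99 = (11)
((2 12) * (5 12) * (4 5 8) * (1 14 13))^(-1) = ((1 14 13)(2 8 4 5 12))^(-1) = (1 13 14)(2 12 5 4 8)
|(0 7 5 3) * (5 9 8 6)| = 7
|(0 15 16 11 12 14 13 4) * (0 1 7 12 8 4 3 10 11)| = 30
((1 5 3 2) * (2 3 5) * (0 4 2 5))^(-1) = (0 5 1 2 4)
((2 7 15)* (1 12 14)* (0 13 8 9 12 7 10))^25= ((0 13 8 9 12 14 1 7 15 2 10))^25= (0 9 1 2 13 12 7 10 8 14 15)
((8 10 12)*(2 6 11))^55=((2 6 11)(8 10 12))^55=(2 6 11)(8 10 12)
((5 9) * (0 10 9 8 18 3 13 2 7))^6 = ((0 10 9 5 8 18 3 13 2 7))^6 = (0 3 9 2 8)(5 7 18 10 13)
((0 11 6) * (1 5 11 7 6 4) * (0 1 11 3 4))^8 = (11)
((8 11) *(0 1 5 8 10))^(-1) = ((0 1 5 8 11 10))^(-1) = (0 10 11 8 5 1)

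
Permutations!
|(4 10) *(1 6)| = |(1 6)(4 10)| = 2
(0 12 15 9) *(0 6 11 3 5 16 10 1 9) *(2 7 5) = (0 12 15)(1 9 6 11 3 2 7 5 16 10) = [12, 9, 7, 2, 4, 16, 11, 5, 8, 6, 1, 3, 15, 13, 14, 0, 10]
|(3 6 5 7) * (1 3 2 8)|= 7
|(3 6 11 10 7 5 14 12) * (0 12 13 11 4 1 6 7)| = |(0 12 3 7 5 14 13 11 10)(1 6 4)| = 9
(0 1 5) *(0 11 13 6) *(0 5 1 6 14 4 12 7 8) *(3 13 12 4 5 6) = (0 3 13 14 5 11 12 7 8) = [3, 1, 2, 13, 4, 11, 6, 8, 0, 9, 10, 12, 7, 14, 5]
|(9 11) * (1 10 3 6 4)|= |(1 10 3 6 4)(9 11)|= 10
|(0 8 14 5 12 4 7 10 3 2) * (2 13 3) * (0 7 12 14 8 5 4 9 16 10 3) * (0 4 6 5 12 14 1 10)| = |(0 12 9 16)(1 10 2 7 3 13 4 14 6 5)| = 20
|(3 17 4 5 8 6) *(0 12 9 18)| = 12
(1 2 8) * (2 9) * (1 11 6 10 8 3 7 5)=(1 9 2 3 7 5)(6 10 8 11)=[0, 9, 3, 7, 4, 1, 10, 5, 11, 2, 8, 6]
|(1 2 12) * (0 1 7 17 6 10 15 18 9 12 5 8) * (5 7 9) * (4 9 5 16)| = |(0 1 2 7 17 6 10 15 18 16 4 9 12 5 8)| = 15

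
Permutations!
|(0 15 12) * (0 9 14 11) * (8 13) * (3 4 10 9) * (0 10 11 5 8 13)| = 11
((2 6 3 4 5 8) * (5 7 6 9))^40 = ((2 9 5 8)(3 4 7 6))^40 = (9)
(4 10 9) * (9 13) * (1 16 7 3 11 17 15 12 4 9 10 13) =[0, 16, 2, 11, 13, 5, 6, 3, 8, 9, 1, 17, 4, 10, 14, 12, 7, 15] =(1 16 7 3 11 17 15 12 4 13 10)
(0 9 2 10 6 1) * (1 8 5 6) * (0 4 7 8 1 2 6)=(0 9 6 1 4 7 8 5)(2 10)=[9, 4, 10, 3, 7, 0, 1, 8, 5, 6, 2]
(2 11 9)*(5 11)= (2 5 11 9)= [0, 1, 5, 3, 4, 11, 6, 7, 8, 2, 10, 9]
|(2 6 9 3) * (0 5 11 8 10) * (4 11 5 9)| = 9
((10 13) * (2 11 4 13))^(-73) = (2 4 10 11 13)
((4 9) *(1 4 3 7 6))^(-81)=(1 3)(4 7)(6 9)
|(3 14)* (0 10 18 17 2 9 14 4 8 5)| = 11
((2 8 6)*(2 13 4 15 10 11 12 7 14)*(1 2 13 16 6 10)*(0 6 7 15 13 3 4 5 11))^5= ((0 6 16 7 14 3 4 13 5 11 12 15 1 2 8 10))^5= (0 3 12 10 14 11 8 7 5 2 16 13 1 6 4 15)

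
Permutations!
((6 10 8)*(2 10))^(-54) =(2 8)(6 10) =((2 10 8 6))^(-54)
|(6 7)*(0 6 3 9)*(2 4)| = |(0 6 7 3 9)(2 4)| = 10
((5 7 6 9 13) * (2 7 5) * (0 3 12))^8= ((0 3 12)(2 7 6 9 13))^8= (0 12 3)(2 9 7 13 6)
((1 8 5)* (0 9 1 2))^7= (0 9 1 8 5 2)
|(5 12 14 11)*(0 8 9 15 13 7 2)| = 28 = |(0 8 9 15 13 7 2)(5 12 14 11)|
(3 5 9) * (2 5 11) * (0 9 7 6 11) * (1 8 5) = (0 9 3)(1 8 5 7 6 11 2) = [9, 8, 1, 0, 4, 7, 11, 6, 5, 3, 10, 2]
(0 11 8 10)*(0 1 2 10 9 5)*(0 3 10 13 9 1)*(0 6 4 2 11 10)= (0 10 6 4 2 13 9 5 3)(1 11 8)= [10, 11, 13, 0, 2, 3, 4, 7, 1, 5, 6, 8, 12, 9]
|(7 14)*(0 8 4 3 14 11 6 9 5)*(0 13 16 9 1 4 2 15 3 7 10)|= |(0 8 2 15 3 14 10)(1 4 7 11 6)(5 13 16 9)|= 140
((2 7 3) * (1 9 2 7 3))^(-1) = (1 7 3 2 9)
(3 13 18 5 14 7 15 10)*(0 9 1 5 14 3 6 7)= (0 9 1 5 3 13 18 14)(6 7 15 10)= [9, 5, 2, 13, 4, 3, 7, 15, 8, 1, 6, 11, 12, 18, 0, 10, 16, 17, 14]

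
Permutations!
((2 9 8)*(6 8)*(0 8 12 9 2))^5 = (0 8)(6 9 12)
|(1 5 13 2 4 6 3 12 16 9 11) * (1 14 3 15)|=42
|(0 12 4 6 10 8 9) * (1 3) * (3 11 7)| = |(0 12 4 6 10 8 9)(1 11 7 3)| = 28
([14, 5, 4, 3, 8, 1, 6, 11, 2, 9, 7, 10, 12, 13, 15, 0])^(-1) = (0 15 14)(1 5)(2 8 4)(7 10 11)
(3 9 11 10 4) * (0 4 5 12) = (0 4 3 9 11 10 5 12) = [4, 1, 2, 9, 3, 12, 6, 7, 8, 11, 5, 10, 0]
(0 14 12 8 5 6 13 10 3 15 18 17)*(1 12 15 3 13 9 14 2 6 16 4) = [2, 12, 6, 3, 1, 16, 9, 7, 5, 14, 13, 11, 8, 10, 15, 18, 4, 0, 17] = (0 2 6 9 14 15 18 17)(1 12 8 5 16 4)(10 13)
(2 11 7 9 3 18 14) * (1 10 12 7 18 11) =(1 10 12 7 9 3 11 18 14 2) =[0, 10, 1, 11, 4, 5, 6, 9, 8, 3, 12, 18, 7, 13, 2, 15, 16, 17, 14]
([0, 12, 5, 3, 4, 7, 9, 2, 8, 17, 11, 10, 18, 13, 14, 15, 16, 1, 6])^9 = (1 6)(9 12)(10 11)(17 18)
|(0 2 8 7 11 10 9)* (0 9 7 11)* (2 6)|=7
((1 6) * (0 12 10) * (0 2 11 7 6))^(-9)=(0 1 6 7 11 2 10 12)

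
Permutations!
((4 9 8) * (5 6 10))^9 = ((4 9 8)(5 6 10))^9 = (10)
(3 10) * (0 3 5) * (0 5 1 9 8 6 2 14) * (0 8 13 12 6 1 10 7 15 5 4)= [3, 9, 14, 7, 0, 4, 2, 15, 1, 13, 10, 11, 6, 12, 8, 5]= (0 3 7 15 5 4)(1 9 13 12 6 2 14 8)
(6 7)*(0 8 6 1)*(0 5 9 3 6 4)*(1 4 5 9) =[8, 9, 2, 6, 0, 1, 7, 4, 5, 3] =(0 8 5 1 9 3 6 7 4)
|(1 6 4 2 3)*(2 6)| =|(1 2 3)(4 6)| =6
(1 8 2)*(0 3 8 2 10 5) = [3, 2, 1, 8, 4, 0, 6, 7, 10, 9, 5] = (0 3 8 10 5)(1 2)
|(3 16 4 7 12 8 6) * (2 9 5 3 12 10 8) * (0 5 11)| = 13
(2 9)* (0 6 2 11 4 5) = (0 6 2 9 11 4 5) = [6, 1, 9, 3, 5, 0, 2, 7, 8, 11, 10, 4]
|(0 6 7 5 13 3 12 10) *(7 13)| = 6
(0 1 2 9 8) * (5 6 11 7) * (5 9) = [1, 2, 5, 3, 4, 6, 11, 9, 0, 8, 10, 7] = (0 1 2 5 6 11 7 9 8)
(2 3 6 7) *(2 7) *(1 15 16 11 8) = [0, 15, 3, 6, 4, 5, 2, 7, 1, 9, 10, 8, 12, 13, 14, 16, 11] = (1 15 16 11 8)(2 3 6)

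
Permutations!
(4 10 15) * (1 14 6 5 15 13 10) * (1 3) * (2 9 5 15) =(1 14 6 15 4 3)(2 9 5)(10 13) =[0, 14, 9, 1, 3, 2, 15, 7, 8, 5, 13, 11, 12, 10, 6, 4]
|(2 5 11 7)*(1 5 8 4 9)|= |(1 5 11 7 2 8 4 9)|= 8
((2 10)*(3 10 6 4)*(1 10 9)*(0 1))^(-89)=((0 1 10 2 6 4 3 9))^(-89)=(0 9 3 4 6 2 10 1)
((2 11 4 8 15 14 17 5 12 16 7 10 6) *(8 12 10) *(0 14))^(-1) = (0 15 8 7 16 12 4 11 2 6 10 5 17 14)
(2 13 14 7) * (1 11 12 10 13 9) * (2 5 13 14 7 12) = (1 11 2 9)(5 13 7)(10 14 12) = [0, 11, 9, 3, 4, 13, 6, 5, 8, 1, 14, 2, 10, 7, 12]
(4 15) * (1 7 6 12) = (1 7 6 12)(4 15) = [0, 7, 2, 3, 15, 5, 12, 6, 8, 9, 10, 11, 1, 13, 14, 4]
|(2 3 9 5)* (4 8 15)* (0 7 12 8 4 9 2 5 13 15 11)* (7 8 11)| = 30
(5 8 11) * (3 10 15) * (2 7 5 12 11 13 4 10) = (2 7 5 8 13 4 10 15 3)(11 12) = [0, 1, 7, 2, 10, 8, 6, 5, 13, 9, 15, 12, 11, 4, 14, 3]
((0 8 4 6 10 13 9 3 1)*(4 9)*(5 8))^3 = ((0 5 8 9 3 1)(4 6 10 13))^3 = (0 9)(1 8)(3 5)(4 13 10 6)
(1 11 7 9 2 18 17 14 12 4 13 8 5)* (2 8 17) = (1 11 7 9 8 5)(2 18)(4 13 17 14 12) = [0, 11, 18, 3, 13, 1, 6, 9, 5, 8, 10, 7, 4, 17, 12, 15, 16, 14, 2]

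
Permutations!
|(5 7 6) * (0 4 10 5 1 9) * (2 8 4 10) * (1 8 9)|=9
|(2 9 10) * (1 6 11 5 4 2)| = 8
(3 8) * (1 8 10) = (1 8 3 10) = [0, 8, 2, 10, 4, 5, 6, 7, 3, 9, 1]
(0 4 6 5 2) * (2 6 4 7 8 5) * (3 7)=(0 3 7 8 5 6 2)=[3, 1, 0, 7, 4, 6, 2, 8, 5]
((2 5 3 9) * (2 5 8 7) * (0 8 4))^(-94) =(0 8 7 2 4)(3 5 9)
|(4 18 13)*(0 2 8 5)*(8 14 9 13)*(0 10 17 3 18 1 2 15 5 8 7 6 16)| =|(0 15 5 10 17 3 18 7 6 16)(1 2 14 9 13 4)| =30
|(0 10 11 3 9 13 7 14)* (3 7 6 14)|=9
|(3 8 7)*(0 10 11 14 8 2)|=|(0 10 11 14 8 7 3 2)|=8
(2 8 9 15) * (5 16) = (2 8 9 15)(5 16) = [0, 1, 8, 3, 4, 16, 6, 7, 9, 15, 10, 11, 12, 13, 14, 2, 5]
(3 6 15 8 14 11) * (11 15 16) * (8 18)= (3 6 16 11)(8 14 15 18)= [0, 1, 2, 6, 4, 5, 16, 7, 14, 9, 10, 3, 12, 13, 15, 18, 11, 17, 8]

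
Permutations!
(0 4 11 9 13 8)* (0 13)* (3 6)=(0 4 11 9)(3 6)(8 13)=[4, 1, 2, 6, 11, 5, 3, 7, 13, 0, 10, 9, 12, 8]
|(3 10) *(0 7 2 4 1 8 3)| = 8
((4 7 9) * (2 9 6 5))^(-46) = ((2 9 4 7 6 5))^(-46) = (2 4 6)(5 9 7)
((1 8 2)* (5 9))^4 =(9)(1 8 2)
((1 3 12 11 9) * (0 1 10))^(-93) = (0 9 12 1 10 11 3)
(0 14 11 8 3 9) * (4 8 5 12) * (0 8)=(0 14 11 5 12 4)(3 9 8)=[14, 1, 2, 9, 0, 12, 6, 7, 3, 8, 10, 5, 4, 13, 11]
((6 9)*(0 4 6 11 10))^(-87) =(0 9)(4 11)(6 10) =((0 4 6 9 11 10))^(-87)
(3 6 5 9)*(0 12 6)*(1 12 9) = (0 9 3)(1 12 6 5) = [9, 12, 2, 0, 4, 1, 5, 7, 8, 3, 10, 11, 6]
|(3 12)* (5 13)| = |(3 12)(5 13)| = 2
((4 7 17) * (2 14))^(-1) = (2 14)(4 17 7)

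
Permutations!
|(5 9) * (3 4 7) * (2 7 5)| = 6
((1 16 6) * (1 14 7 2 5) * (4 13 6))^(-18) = (16)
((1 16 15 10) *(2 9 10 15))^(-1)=((1 16 2 9 10))^(-1)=(1 10 9 2 16)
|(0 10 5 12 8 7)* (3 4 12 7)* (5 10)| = |(0 5 7)(3 4 12 8)| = 12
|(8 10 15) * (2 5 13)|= |(2 5 13)(8 10 15)|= 3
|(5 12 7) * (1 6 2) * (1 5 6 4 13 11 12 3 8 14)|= 12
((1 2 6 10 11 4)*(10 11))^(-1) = ((1 2 6 11 4))^(-1) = (1 4 11 6 2)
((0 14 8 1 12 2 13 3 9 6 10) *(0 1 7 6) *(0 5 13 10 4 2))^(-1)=(0 12 1 10 2 4 6 7 8 14)(3 13 5 9)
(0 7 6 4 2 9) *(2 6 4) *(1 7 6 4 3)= [6, 7, 9, 1, 4, 5, 2, 3, 8, 0]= (0 6 2 9)(1 7 3)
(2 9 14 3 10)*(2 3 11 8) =(2 9 14 11 8)(3 10) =[0, 1, 9, 10, 4, 5, 6, 7, 2, 14, 3, 8, 12, 13, 11]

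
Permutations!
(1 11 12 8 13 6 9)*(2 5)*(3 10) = (1 11 12 8 13 6 9)(2 5)(3 10) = [0, 11, 5, 10, 4, 2, 9, 7, 13, 1, 3, 12, 8, 6]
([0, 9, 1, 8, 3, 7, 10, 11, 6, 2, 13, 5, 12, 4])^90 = (13)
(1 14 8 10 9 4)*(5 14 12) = (1 12 5 14 8 10 9 4) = [0, 12, 2, 3, 1, 14, 6, 7, 10, 4, 9, 11, 5, 13, 8]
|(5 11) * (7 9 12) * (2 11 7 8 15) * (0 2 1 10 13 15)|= 8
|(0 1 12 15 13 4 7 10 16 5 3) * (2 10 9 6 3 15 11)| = |(0 1 12 11 2 10 16 5 15 13 4 7 9 6 3)| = 15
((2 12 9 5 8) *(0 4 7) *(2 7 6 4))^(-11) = (0 9 7 12 8 2 5)(4 6)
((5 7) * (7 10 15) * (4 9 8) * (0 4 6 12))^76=(15)(0 6 9)(4 12 8)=((0 4 9 8 6 12)(5 10 15 7))^76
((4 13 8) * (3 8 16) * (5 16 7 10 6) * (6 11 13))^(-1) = (3 16 5 6 4 8)(7 13 11 10)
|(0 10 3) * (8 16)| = 6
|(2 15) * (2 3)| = 3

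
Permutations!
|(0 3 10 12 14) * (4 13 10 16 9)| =9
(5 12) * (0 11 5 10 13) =(0 11 5 12 10 13) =[11, 1, 2, 3, 4, 12, 6, 7, 8, 9, 13, 5, 10, 0]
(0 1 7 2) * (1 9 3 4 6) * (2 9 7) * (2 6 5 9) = (0 7 2)(1 6)(3 4 5 9) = [7, 6, 0, 4, 5, 9, 1, 2, 8, 3]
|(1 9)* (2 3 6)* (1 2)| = 5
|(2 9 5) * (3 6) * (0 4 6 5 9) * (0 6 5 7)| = 7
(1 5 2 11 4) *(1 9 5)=(2 11 4 9 5)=[0, 1, 11, 3, 9, 2, 6, 7, 8, 5, 10, 4]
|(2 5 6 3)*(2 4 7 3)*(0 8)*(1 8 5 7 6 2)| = 9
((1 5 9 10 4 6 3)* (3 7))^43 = ((1 5 9 10 4 6 7 3))^43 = (1 10 7 5 4 3 9 6)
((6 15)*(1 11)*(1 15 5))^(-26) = (1 5 6 15 11)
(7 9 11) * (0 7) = (0 7 9 11) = [7, 1, 2, 3, 4, 5, 6, 9, 8, 11, 10, 0]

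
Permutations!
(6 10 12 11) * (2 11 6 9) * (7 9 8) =(2 11 8 7 9)(6 10 12) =[0, 1, 11, 3, 4, 5, 10, 9, 7, 2, 12, 8, 6]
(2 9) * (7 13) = (2 9)(7 13) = [0, 1, 9, 3, 4, 5, 6, 13, 8, 2, 10, 11, 12, 7]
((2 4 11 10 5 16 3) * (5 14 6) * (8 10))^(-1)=(2 3 16 5 6 14 10 8 11 4)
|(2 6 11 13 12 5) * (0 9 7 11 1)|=|(0 9 7 11 13 12 5 2 6 1)|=10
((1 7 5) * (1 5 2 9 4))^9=(1 4 9 2 7)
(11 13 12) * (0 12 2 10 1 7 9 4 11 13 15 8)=(0 12 13 2 10 1 7 9 4 11 15 8)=[12, 7, 10, 3, 11, 5, 6, 9, 0, 4, 1, 15, 13, 2, 14, 8]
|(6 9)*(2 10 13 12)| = 4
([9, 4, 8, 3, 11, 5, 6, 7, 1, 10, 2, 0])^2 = [10, 11, 1, 3, 0, 5, 6, 7, 4, 2, 8, 9]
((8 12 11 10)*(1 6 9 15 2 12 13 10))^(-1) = (1 11 12 2 15 9 6)(8 10 13)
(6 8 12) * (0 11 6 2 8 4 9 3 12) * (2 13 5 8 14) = (0 11 6 4 9 3 12 13 5 8)(2 14) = [11, 1, 14, 12, 9, 8, 4, 7, 0, 3, 10, 6, 13, 5, 2]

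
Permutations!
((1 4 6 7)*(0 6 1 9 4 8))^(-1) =(0 8 1 4 9 7 6)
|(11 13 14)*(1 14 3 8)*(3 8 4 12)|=15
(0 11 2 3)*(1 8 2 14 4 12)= [11, 8, 3, 0, 12, 5, 6, 7, 2, 9, 10, 14, 1, 13, 4]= (0 11 14 4 12 1 8 2 3)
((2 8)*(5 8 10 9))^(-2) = ((2 10 9 5 8))^(-2) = (2 5 10 8 9)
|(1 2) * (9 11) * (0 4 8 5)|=|(0 4 8 5)(1 2)(9 11)|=4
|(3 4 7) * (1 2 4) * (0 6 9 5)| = 20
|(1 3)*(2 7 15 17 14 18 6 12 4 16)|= |(1 3)(2 7 15 17 14 18 6 12 4 16)|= 10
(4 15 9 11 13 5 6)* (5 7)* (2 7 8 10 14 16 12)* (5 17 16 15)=(2 7 17 16 12)(4 5 6)(8 10 14 15 9 11 13)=[0, 1, 7, 3, 5, 6, 4, 17, 10, 11, 14, 13, 2, 8, 15, 9, 12, 16]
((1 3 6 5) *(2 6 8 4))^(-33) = (1 8 2 5 3 4 6)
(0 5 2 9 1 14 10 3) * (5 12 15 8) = (0 12 15 8 5 2 9 1 14 10 3) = [12, 14, 9, 0, 4, 2, 6, 7, 5, 1, 3, 11, 15, 13, 10, 8]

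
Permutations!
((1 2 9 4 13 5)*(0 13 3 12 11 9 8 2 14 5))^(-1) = ((0 13)(1 14 5)(2 8)(3 12 11 9 4))^(-1) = (0 13)(1 5 14)(2 8)(3 4 9 11 12)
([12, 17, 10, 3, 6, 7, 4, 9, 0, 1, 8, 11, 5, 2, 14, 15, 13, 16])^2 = [5, 16, 8, 3, 4, 9, 6, 1, 12, 17, 0, 11, 7, 10, 14, 15, 2, 13]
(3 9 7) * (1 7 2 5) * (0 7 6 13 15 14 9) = (0 7 3)(1 6 13 15 14 9 2 5) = [7, 6, 5, 0, 4, 1, 13, 3, 8, 2, 10, 11, 12, 15, 9, 14]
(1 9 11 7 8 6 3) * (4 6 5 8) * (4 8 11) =(1 9 4 6 3)(5 11 7 8) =[0, 9, 2, 1, 6, 11, 3, 8, 5, 4, 10, 7]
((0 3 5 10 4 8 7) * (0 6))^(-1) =(0 6 7 8 4 10 5 3)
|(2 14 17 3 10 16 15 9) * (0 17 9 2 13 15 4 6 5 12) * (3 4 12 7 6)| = 105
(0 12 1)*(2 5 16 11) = (0 12 1)(2 5 16 11) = [12, 0, 5, 3, 4, 16, 6, 7, 8, 9, 10, 2, 1, 13, 14, 15, 11]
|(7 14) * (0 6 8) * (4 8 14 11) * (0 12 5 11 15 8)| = 10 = |(0 6 14 7 15 8 12 5 11 4)|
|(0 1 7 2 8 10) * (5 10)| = 7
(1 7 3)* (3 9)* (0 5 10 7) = (0 5 10 7 9 3 1) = [5, 0, 2, 1, 4, 10, 6, 9, 8, 3, 7]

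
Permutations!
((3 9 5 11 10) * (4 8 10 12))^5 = (3 4 5 10 12 9 8 11)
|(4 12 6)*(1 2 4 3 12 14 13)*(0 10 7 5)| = |(0 10 7 5)(1 2 4 14 13)(3 12 6)| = 60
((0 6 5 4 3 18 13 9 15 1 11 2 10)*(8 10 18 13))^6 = (0 9 8 3 2 5 1)(4 11 6 15 10 13 18)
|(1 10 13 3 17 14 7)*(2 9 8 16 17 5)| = 12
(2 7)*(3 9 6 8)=[0, 1, 7, 9, 4, 5, 8, 2, 3, 6]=(2 7)(3 9 6 8)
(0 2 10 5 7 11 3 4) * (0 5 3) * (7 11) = [2, 1, 10, 4, 5, 11, 6, 7, 8, 9, 3, 0] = (0 2 10 3 4 5 11)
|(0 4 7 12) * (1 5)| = 4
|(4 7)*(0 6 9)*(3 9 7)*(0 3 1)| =10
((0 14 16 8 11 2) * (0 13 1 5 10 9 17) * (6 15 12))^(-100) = (0 5 11)(1 8 17)(2 14 10)(6 12 15)(9 13 16)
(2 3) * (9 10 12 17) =[0, 1, 3, 2, 4, 5, 6, 7, 8, 10, 12, 11, 17, 13, 14, 15, 16, 9] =(2 3)(9 10 12 17)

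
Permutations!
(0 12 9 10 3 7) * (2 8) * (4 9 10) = (0 12 10 3 7)(2 8)(4 9) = [12, 1, 8, 7, 9, 5, 6, 0, 2, 4, 3, 11, 10]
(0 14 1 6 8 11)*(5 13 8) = (0 14 1 6 5 13 8 11) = [14, 6, 2, 3, 4, 13, 5, 7, 11, 9, 10, 0, 12, 8, 1]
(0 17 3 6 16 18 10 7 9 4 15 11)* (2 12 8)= (0 17 3 6 16 18 10 7 9 4 15 11)(2 12 8)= [17, 1, 12, 6, 15, 5, 16, 9, 2, 4, 7, 0, 8, 13, 14, 11, 18, 3, 10]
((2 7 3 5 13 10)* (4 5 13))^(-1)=(2 10 13 3 7)(4 5)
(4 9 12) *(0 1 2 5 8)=(0 1 2 5 8)(4 9 12)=[1, 2, 5, 3, 9, 8, 6, 7, 0, 12, 10, 11, 4]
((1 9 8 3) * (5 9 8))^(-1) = (1 3 8)(5 9) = ((1 8 3)(5 9))^(-1)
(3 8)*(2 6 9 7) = (2 6 9 7)(3 8) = [0, 1, 6, 8, 4, 5, 9, 2, 3, 7]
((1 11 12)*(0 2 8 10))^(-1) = ((0 2 8 10)(1 11 12))^(-1) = (0 10 8 2)(1 12 11)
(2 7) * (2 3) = [0, 1, 7, 2, 4, 5, 6, 3] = (2 7 3)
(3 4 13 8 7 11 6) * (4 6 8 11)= (3 6)(4 13 11 8 7)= [0, 1, 2, 6, 13, 5, 3, 4, 7, 9, 10, 8, 12, 11]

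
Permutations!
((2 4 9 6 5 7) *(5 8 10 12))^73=((2 4 9 6 8 10 12 5 7))^73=(2 4 9 6 8 10 12 5 7)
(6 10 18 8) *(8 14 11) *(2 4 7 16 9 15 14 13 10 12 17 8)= [0, 1, 4, 3, 7, 5, 12, 16, 6, 15, 18, 2, 17, 10, 11, 14, 9, 8, 13]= (2 4 7 16 9 15 14 11)(6 12 17 8)(10 18 13)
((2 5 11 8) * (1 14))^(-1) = ((1 14)(2 5 11 8))^(-1) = (1 14)(2 8 11 5)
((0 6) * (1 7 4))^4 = (1 7 4)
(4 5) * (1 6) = (1 6)(4 5) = [0, 6, 2, 3, 5, 4, 1]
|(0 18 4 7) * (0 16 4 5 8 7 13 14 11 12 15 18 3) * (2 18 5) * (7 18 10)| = 26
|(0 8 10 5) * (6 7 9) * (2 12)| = 12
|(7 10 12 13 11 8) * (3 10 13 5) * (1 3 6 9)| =28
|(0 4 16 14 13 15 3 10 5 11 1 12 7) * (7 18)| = 14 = |(0 4 16 14 13 15 3 10 5 11 1 12 18 7)|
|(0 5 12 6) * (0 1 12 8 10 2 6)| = 8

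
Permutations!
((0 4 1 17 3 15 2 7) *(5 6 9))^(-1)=((0 4 1 17 3 15 2 7)(5 6 9))^(-1)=(0 7 2 15 3 17 1 4)(5 9 6)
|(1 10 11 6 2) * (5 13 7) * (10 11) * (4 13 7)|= |(1 11 6 2)(4 13)(5 7)|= 4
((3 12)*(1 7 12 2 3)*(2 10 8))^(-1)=((1 7 12)(2 3 10 8))^(-1)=(1 12 7)(2 8 10 3)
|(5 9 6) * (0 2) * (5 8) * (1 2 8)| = 7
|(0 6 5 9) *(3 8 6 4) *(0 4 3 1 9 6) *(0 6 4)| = 8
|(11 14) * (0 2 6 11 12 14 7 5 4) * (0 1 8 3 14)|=12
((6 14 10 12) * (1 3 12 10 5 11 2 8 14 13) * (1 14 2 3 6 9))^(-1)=(1 9 12 3 11 5 14 13 6)(2 8)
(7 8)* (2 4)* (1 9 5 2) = (1 9 5 2 4)(7 8) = [0, 9, 4, 3, 1, 2, 6, 8, 7, 5]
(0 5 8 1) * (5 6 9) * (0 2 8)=(0 6 9 5)(1 2 8)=[6, 2, 8, 3, 4, 0, 9, 7, 1, 5]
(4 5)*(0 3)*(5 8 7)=(0 3)(4 8 7 5)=[3, 1, 2, 0, 8, 4, 6, 5, 7]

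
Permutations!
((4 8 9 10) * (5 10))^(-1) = (4 10 5 9 8)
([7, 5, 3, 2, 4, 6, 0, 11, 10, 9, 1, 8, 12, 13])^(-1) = [6, 10, 3, 2, 4, 1, 5, 0, 11, 9, 8, 7, 12, 13]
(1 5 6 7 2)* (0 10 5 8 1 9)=(0 10 5 6 7 2 9)(1 8)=[10, 8, 9, 3, 4, 6, 7, 2, 1, 0, 5]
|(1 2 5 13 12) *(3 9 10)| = |(1 2 5 13 12)(3 9 10)| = 15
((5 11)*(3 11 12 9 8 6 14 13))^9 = ((3 11 5 12 9 8 6 14 13))^9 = (14)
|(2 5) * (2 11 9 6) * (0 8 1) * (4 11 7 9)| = |(0 8 1)(2 5 7 9 6)(4 11)| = 30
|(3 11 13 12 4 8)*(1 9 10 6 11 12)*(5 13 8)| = 11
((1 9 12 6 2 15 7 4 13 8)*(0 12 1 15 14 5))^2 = (0 6 14)(2 5 12)(4 8 7 13 15)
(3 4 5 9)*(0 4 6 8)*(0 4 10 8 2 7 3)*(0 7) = (0 10 8 4 5 9 7 3 6 2) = [10, 1, 0, 6, 5, 9, 2, 3, 4, 7, 8]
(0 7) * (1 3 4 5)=(0 7)(1 3 4 5)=[7, 3, 2, 4, 5, 1, 6, 0]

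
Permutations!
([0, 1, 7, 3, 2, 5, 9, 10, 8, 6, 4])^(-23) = (2 7 10 4)(6 9)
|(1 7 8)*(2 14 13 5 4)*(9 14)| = 6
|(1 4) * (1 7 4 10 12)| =6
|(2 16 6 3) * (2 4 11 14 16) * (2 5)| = |(2 5)(3 4 11 14 16 6)| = 6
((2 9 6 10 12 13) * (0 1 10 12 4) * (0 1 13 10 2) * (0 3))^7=((0 13 3)(1 2 9 6 12 10 4))^7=(0 13 3)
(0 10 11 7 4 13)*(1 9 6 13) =(0 10 11 7 4 1 9 6 13) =[10, 9, 2, 3, 1, 5, 13, 4, 8, 6, 11, 7, 12, 0]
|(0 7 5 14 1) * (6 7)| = 6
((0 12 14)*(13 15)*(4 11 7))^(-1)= ((0 12 14)(4 11 7)(13 15))^(-1)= (0 14 12)(4 7 11)(13 15)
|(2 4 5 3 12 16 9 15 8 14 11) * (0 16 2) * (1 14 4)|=13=|(0 16 9 15 8 4 5 3 12 2 1 14 11)|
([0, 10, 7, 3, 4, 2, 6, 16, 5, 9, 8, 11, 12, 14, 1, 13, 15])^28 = [0, 13, 8, 3, 4, 10, 6, 5, 1, 9, 14, 11, 12, 16, 15, 7, 2]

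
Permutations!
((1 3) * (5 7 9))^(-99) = ((1 3)(5 7 9))^(-99) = (9)(1 3)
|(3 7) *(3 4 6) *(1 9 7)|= |(1 9 7 4 6 3)|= 6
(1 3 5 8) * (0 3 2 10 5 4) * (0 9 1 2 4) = (0 3)(1 4 9)(2 10 5 8) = [3, 4, 10, 0, 9, 8, 6, 7, 2, 1, 5]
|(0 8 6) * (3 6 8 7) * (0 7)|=|(8)(3 6 7)|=3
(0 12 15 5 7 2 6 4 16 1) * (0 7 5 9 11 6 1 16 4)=(16)(0 12 15 9 11 6)(1 7 2)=[12, 7, 1, 3, 4, 5, 0, 2, 8, 11, 10, 6, 15, 13, 14, 9, 16]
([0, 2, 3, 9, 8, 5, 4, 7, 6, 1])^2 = (1 3)(2 9)(4 6 8)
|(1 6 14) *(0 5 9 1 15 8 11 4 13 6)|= |(0 5 9 1)(4 13 6 14 15 8 11)|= 28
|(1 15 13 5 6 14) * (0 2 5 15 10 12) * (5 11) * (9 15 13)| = 18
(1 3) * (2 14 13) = (1 3)(2 14 13) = [0, 3, 14, 1, 4, 5, 6, 7, 8, 9, 10, 11, 12, 2, 13]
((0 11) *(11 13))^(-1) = ((0 13 11))^(-1) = (0 11 13)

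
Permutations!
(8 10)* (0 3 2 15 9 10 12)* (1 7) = (0 3 2 15 9 10 8 12)(1 7) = [3, 7, 15, 2, 4, 5, 6, 1, 12, 10, 8, 11, 0, 13, 14, 9]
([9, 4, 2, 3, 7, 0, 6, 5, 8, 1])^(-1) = (0 5 7 4 1 9)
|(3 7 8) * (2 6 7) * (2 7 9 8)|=|(2 6 9 8 3 7)|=6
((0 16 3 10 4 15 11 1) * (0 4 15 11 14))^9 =((0 16 3 10 15 14)(1 4 11))^9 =(0 10)(3 14)(15 16)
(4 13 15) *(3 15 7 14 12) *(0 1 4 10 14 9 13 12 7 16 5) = (0 1 4 12 3 15 10 14 7 9 13 16 5) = [1, 4, 2, 15, 12, 0, 6, 9, 8, 13, 14, 11, 3, 16, 7, 10, 5]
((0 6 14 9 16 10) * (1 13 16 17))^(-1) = (0 10 16 13 1 17 9 14 6)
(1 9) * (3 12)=(1 9)(3 12)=[0, 9, 2, 12, 4, 5, 6, 7, 8, 1, 10, 11, 3]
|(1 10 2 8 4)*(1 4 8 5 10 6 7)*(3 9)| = |(1 6 7)(2 5 10)(3 9)| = 6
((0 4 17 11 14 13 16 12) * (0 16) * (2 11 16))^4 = (0 12 13 16 14 17 11 4 2)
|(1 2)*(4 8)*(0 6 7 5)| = 4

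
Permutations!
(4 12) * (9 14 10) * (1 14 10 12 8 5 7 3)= [0, 14, 2, 1, 8, 7, 6, 3, 5, 10, 9, 11, 4, 13, 12]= (1 14 12 4 8 5 7 3)(9 10)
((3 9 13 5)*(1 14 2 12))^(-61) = (1 12 2 14)(3 5 13 9)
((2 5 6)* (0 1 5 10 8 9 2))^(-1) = (0 6 5 1)(2 9 8 10)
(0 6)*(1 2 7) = (0 6)(1 2 7) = [6, 2, 7, 3, 4, 5, 0, 1]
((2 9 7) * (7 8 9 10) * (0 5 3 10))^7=((0 5 3 10 7 2)(8 9))^7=(0 5 3 10 7 2)(8 9)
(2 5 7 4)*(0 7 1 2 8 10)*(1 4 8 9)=(0 7 8 10)(1 2 5 4 9)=[7, 2, 5, 3, 9, 4, 6, 8, 10, 1, 0]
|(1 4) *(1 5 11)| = 4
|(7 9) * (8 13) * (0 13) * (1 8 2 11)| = |(0 13 2 11 1 8)(7 9)| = 6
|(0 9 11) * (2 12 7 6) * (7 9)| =|(0 7 6 2 12 9 11)| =7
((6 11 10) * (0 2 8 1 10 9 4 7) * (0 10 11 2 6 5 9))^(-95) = ((0 6 2 8 1 11)(4 7 10 5 9))^(-95) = (0 6 2 8 1 11)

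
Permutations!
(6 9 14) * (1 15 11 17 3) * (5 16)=(1 15 11 17 3)(5 16)(6 9 14)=[0, 15, 2, 1, 4, 16, 9, 7, 8, 14, 10, 17, 12, 13, 6, 11, 5, 3]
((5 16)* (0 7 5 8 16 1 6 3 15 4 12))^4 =(16)(0 6 12 1 4 5 15 7 3)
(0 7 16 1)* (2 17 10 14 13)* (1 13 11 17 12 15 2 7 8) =(0 8 1)(2 12 15)(7 16 13)(10 14 11 17) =[8, 0, 12, 3, 4, 5, 6, 16, 1, 9, 14, 17, 15, 7, 11, 2, 13, 10]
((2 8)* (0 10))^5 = (0 10)(2 8) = ((0 10)(2 8))^5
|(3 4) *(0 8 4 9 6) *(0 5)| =|(0 8 4 3 9 6 5)| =7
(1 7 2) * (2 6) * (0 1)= [1, 7, 0, 3, 4, 5, 2, 6]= (0 1 7 6 2)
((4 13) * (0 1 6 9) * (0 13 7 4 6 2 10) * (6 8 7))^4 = (4 8 9)(6 7 13)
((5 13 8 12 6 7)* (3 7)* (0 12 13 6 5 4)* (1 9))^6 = ((0 12 5 6 3 7 4)(1 9)(8 13))^6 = (13)(0 4 7 3 6 5 12)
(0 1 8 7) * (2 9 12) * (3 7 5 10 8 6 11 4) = [1, 6, 9, 7, 3, 10, 11, 0, 5, 12, 8, 4, 2] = (0 1 6 11 4 3 7)(2 9 12)(5 10 8)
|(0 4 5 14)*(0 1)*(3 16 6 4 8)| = |(0 8 3 16 6 4 5 14 1)| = 9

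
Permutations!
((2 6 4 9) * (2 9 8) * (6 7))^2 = (9)(2 6 8 7 4)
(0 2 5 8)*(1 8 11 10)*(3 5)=(0 2 3 5 11 10 1 8)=[2, 8, 3, 5, 4, 11, 6, 7, 0, 9, 1, 10]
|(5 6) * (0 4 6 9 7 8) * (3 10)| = 14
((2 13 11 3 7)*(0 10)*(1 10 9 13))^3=((0 9 13 11 3 7 2 1 10))^3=(0 11 2)(1 9 3)(7 10 13)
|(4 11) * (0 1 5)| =6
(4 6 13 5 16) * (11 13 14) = [0, 1, 2, 3, 6, 16, 14, 7, 8, 9, 10, 13, 12, 5, 11, 15, 4] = (4 6 14 11 13 5 16)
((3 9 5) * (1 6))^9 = (9)(1 6)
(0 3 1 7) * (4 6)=(0 3 1 7)(4 6)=[3, 7, 2, 1, 6, 5, 4, 0]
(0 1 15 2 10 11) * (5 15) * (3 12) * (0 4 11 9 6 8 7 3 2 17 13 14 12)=(0 1 5 15 17 13 14 12 2 10 9 6 8 7 3)(4 11)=[1, 5, 10, 0, 11, 15, 8, 3, 7, 6, 9, 4, 2, 14, 12, 17, 16, 13]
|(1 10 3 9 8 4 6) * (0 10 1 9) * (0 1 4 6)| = |(0 10 3 1 4)(6 9 8)| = 15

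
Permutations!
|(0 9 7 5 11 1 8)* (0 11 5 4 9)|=3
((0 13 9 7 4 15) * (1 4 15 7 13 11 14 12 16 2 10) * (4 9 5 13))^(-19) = (0 2 7 12 9 11 10 15 16 4 14 1)(5 13)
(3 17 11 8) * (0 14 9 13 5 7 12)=(0 14 9 13 5 7 12)(3 17 11 8)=[14, 1, 2, 17, 4, 7, 6, 12, 3, 13, 10, 8, 0, 5, 9, 15, 16, 11]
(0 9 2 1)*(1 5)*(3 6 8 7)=(0 9 2 5 1)(3 6 8 7)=[9, 0, 5, 6, 4, 1, 8, 3, 7, 2]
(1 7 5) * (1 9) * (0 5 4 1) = (0 5 9)(1 7 4) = [5, 7, 2, 3, 1, 9, 6, 4, 8, 0]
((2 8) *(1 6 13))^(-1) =((1 6 13)(2 8))^(-1) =(1 13 6)(2 8)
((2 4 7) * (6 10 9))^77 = (2 7 4)(6 9 10)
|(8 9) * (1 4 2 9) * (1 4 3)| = |(1 3)(2 9 8 4)| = 4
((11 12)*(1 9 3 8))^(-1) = (1 8 3 9)(11 12)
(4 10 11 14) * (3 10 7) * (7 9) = [0, 1, 2, 10, 9, 5, 6, 3, 8, 7, 11, 14, 12, 13, 4] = (3 10 11 14 4 9 7)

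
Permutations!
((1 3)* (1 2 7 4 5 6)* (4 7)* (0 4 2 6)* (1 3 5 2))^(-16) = (7)(0 5 1 2 4)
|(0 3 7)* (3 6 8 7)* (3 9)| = 4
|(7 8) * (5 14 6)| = 6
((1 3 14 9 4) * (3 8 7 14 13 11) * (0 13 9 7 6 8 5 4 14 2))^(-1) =(0 2 7 14 9 3 11 13)(1 4 5)(6 8)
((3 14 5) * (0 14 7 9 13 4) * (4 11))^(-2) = (0 11 9 3 14 4 13 7 5)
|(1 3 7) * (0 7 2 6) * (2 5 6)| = 6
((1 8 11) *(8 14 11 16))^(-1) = ((1 14 11)(8 16))^(-1) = (1 11 14)(8 16)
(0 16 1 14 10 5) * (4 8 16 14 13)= (0 14 10 5)(1 13 4 8 16)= [14, 13, 2, 3, 8, 0, 6, 7, 16, 9, 5, 11, 12, 4, 10, 15, 1]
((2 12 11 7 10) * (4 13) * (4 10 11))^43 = (2 13 12 10 4)(7 11)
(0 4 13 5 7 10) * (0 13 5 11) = (0 4 5 7 10 13 11) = [4, 1, 2, 3, 5, 7, 6, 10, 8, 9, 13, 0, 12, 11]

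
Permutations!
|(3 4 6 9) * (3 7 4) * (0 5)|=4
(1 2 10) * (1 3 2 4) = (1 4)(2 10 3) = [0, 4, 10, 2, 1, 5, 6, 7, 8, 9, 3]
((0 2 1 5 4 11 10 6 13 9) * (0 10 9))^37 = (0 10 4 2 6 11 1 13 9 5)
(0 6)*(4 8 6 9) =[9, 1, 2, 3, 8, 5, 0, 7, 6, 4] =(0 9 4 8 6)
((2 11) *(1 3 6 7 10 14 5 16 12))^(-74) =(1 16 14 7 3 12 5 10 6)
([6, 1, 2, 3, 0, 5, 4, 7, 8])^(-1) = (8)(0 4 6)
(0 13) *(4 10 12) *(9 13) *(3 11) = (0 9 13)(3 11)(4 10 12) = [9, 1, 2, 11, 10, 5, 6, 7, 8, 13, 12, 3, 4, 0]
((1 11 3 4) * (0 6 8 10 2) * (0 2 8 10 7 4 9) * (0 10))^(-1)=(0 6)(1 4 7 8 10 9 3 11)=((0 6)(1 11 3 9 10 8 7 4))^(-1)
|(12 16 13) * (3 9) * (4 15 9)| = 12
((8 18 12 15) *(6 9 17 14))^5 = ((6 9 17 14)(8 18 12 15))^5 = (6 9 17 14)(8 18 12 15)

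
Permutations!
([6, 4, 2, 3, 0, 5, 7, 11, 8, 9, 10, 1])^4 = [1, 7, 2, 3, 11, 5, 4, 0, 8, 9, 10, 6]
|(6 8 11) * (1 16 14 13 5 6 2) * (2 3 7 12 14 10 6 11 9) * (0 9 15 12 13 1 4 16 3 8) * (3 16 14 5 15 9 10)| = |(0 10 6)(1 16 3 7 13 15 12 5 11 8 9 2 4 14)| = 42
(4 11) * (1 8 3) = (1 8 3)(4 11) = [0, 8, 2, 1, 11, 5, 6, 7, 3, 9, 10, 4]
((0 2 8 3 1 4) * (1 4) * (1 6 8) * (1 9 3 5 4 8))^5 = ((0 2 9 3 8 5 4)(1 6))^5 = (0 5 3 2 4 8 9)(1 6)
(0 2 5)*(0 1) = (0 2 5 1) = [2, 0, 5, 3, 4, 1]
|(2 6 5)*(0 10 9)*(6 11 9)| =|(0 10 6 5 2 11 9)| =7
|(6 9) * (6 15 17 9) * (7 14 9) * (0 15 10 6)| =8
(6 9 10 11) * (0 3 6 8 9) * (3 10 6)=[10, 1, 2, 3, 4, 5, 0, 7, 9, 6, 11, 8]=(0 10 11 8 9 6)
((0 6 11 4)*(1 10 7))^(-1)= (0 4 11 6)(1 7 10)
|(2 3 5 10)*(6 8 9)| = |(2 3 5 10)(6 8 9)| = 12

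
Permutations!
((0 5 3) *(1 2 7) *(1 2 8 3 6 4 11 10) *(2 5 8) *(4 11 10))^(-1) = (0 3 8)(1 10 4 11 6 5 7 2)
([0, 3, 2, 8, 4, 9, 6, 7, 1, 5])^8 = [0, 8, 2, 1, 4, 5, 6, 7, 3, 9]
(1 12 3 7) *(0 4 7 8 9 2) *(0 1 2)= (0 4 7 2 1 12 3 8 9)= [4, 12, 1, 8, 7, 5, 6, 2, 9, 0, 10, 11, 3]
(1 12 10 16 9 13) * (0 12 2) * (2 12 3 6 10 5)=(0 3 6 10 16 9 13 1 12 5 2)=[3, 12, 0, 6, 4, 2, 10, 7, 8, 13, 16, 11, 5, 1, 14, 15, 9]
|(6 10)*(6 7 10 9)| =2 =|(6 9)(7 10)|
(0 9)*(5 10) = [9, 1, 2, 3, 4, 10, 6, 7, 8, 0, 5] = (0 9)(5 10)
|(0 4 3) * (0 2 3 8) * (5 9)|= 6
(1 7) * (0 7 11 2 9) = [7, 11, 9, 3, 4, 5, 6, 1, 8, 0, 10, 2] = (0 7 1 11 2 9)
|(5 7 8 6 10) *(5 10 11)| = |(5 7 8 6 11)| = 5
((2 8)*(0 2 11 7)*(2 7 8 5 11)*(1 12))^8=(12)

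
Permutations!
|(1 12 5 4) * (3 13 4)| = 6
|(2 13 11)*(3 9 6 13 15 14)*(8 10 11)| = 10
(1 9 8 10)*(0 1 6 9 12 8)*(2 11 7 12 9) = (0 1 9)(2 11 7 12 8 10 6) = [1, 9, 11, 3, 4, 5, 2, 12, 10, 0, 6, 7, 8]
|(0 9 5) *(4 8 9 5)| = 6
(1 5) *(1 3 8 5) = [0, 1, 2, 8, 4, 3, 6, 7, 5] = (3 8 5)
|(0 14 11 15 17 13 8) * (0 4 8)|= 6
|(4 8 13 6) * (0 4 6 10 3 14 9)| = |(0 4 8 13 10 3 14 9)| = 8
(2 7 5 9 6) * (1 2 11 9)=(1 2 7 5)(6 11 9)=[0, 2, 7, 3, 4, 1, 11, 5, 8, 6, 10, 9]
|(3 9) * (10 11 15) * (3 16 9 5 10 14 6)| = 14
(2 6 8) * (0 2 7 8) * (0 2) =(2 6)(7 8) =[0, 1, 6, 3, 4, 5, 2, 8, 7]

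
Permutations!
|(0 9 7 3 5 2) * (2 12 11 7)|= 15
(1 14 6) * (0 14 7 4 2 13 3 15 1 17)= (0 14 6 17)(1 7 4 2 13 3 15)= [14, 7, 13, 15, 2, 5, 17, 4, 8, 9, 10, 11, 12, 3, 6, 1, 16, 0]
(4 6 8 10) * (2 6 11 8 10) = (2 6 10 4 11 8) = [0, 1, 6, 3, 11, 5, 10, 7, 2, 9, 4, 8]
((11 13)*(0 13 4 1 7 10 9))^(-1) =(0 9 10 7 1 4 11 13)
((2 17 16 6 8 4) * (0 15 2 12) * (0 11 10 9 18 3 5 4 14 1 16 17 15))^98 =(1 8 16 14 6)(3 4 11 9)(5 12 10 18)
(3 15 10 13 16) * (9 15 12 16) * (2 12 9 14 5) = (2 12 16 3 9 15 10 13 14 5) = [0, 1, 12, 9, 4, 2, 6, 7, 8, 15, 13, 11, 16, 14, 5, 10, 3]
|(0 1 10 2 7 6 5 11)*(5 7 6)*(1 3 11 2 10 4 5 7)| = |(0 3 11)(1 4 5 2 6)| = 15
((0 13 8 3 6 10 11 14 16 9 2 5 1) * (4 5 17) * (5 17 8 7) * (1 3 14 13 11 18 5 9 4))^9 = ((0 11 13 7 9 2 8 14 16 4 17 1)(3 6 10 18 5))^9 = (0 4 8 7)(1 16 2 13)(3 5 18 10 6)(9 11 17 14)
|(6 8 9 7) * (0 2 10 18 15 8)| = |(0 2 10 18 15 8 9 7 6)| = 9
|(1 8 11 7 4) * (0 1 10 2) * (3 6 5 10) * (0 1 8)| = 11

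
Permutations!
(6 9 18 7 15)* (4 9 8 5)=[0, 1, 2, 3, 9, 4, 8, 15, 5, 18, 10, 11, 12, 13, 14, 6, 16, 17, 7]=(4 9 18 7 15 6 8 5)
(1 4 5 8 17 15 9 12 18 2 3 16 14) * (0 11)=(0 11)(1 4 5 8 17 15 9 12 18 2 3 16 14)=[11, 4, 3, 16, 5, 8, 6, 7, 17, 12, 10, 0, 18, 13, 1, 9, 14, 15, 2]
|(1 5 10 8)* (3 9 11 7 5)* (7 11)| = 7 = |(11)(1 3 9 7 5 10 8)|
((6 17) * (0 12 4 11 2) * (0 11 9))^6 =(17)(0 4)(9 12)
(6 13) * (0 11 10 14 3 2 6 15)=(0 11 10 14 3 2 6 13 15)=[11, 1, 6, 2, 4, 5, 13, 7, 8, 9, 14, 10, 12, 15, 3, 0]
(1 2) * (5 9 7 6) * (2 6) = [0, 6, 1, 3, 4, 9, 5, 2, 8, 7] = (1 6 5 9 7 2)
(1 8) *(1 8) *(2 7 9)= [0, 1, 7, 3, 4, 5, 6, 9, 8, 2]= (2 7 9)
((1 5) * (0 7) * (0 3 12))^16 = (12)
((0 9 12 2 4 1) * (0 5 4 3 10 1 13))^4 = ((0 9 12 2 3 10 1 5 4 13))^4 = (0 3 4 12 1)(2 5 9 10 13)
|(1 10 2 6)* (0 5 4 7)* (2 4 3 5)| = 14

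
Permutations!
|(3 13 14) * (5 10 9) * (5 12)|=|(3 13 14)(5 10 9 12)|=12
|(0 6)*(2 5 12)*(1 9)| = 6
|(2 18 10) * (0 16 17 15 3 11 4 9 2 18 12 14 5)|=12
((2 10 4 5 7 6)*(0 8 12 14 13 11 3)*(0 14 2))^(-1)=(0 6 7 5 4 10 2 12 8)(3 11 13 14)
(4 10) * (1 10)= (1 10 4)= [0, 10, 2, 3, 1, 5, 6, 7, 8, 9, 4]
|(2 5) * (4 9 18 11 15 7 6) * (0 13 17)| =42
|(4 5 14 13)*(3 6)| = |(3 6)(4 5 14 13)| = 4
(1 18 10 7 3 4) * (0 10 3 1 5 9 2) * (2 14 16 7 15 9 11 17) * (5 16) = (0 10 15 9 14 5 11 17 2)(1 18 3 4 16 7) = [10, 18, 0, 4, 16, 11, 6, 1, 8, 14, 15, 17, 12, 13, 5, 9, 7, 2, 3]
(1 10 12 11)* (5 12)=(1 10 5 12 11)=[0, 10, 2, 3, 4, 12, 6, 7, 8, 9, 5, 1, 11]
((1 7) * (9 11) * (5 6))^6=(11)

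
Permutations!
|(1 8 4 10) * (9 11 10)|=6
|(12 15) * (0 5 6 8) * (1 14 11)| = 12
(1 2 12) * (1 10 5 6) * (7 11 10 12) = (12)(1 2 7 11 10 5 6) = [0, 2, 7, 3, 4, 6, 1, 11, 8, 9, 5, 10, 12]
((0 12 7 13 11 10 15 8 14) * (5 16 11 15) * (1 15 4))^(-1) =(0 14 8 15 1 4 13 7 12)(5 10 11 16)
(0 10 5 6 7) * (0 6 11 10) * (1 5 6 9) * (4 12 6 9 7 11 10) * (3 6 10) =(1 5 3 6 11 4 12 10 9) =[0, 5, 2, 6, 12, 3, 11, 7, 8, 1, 9, 4, 10]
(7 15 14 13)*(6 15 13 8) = (6 15 14 8)(7 13) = [0, 1, 2, 3, 4, 5, 15, 13, 6, 9, 10, 11, 12, 7, 8, 14]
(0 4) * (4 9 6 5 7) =[9, 1, 2, 3, 0, 7, 5, 4, 8, 6] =(0 9 6 5 7 4)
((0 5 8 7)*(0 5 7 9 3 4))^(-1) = (0 4 3 9 8 5 7)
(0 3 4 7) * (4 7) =(0 3 7) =[3, 1, 2, 7, 4, 5, 6, 0]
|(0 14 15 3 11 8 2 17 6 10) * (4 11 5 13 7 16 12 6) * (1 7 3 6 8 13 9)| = |(0 14 15 6 10)(1 7 16 12 8 2 17 4 11 13 3 5 9)| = 65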